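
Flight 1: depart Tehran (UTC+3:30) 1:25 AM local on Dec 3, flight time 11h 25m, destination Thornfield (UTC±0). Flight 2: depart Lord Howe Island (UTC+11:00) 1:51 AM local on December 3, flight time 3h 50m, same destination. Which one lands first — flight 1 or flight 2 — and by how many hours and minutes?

Flight 1 in UTC: 1:25 AM − 3:30 = 9:55 PM on Dec 2.
+11 hours 25 minutes → arrive 9:20 AM UTC on Dec 3.
Flight 2 in UTC: 1:51 AM − 11:00 = 2:51 PM on Dec 2.
+3 hours 50 minutes → arrive 6:41 PM UTC on Dec 2.
Flight 2 lands earlier by 14 hours 39 minutes.

the second, by 14 hours 39 minutes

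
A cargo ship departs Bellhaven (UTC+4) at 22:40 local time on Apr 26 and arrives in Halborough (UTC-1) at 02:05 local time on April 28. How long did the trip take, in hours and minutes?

32 hours 25 minutes

Departure in UTC: 22:40 − 4:00 = 18:40 on Apr 26.
Arrival in UTC: 02:05 + 1:00 = 03:05 on Apr 28.
Elapsed = 03:05 − 18:40 (+2 days) = 32 hours 25 minutes.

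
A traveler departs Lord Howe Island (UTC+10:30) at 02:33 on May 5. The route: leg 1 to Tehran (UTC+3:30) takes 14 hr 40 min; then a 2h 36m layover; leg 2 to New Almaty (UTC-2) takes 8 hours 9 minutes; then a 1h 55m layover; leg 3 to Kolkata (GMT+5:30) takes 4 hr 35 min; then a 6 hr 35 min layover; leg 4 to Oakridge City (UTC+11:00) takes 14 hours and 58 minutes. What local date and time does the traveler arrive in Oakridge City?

08:31 on May 7

Convert departure to UTC: 02:33 − 10:30 = 16:03 UTC on May 4.
Add 14 hours 40 minutes leg 1 → 06:43 UTC (May 5).
Add 2 hours and 36 minutes layover in Tehran → 09:19 UTC.
Add 8 hours 9 minutes leg 2 → 17:28 UTC.
Add 1 hour and 55 minutes layover in New Almaty → 19:23 UTC.
Add 4 hours and 35 minutes leg 3 → 23:58 UTC.
Add 6 hours and 35 minutes layover in Kolkata → 06:33 UTC (May 6).
Add 14 hours 58 minutes leg 4 → 21:31 UTC.
Oakridge City is UTC+11:00, so local arrival = 21:31 + 11:00 = 08:31 on May 7.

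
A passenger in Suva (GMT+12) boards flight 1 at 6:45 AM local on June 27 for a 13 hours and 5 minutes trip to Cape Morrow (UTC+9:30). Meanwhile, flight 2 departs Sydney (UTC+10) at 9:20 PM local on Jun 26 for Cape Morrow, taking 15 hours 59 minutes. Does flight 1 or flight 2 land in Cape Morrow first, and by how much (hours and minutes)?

Flight 1 in UTC: 6:45 AM − 12:00 = 6:45 PM on Jun 26.
+13 hours and 5 minutes → arrive 7:50 AM UTC on Jun 27.
Flight 2 in UTC: 9:20 PM − 10:00 = 11:20 AM on Jun 26.
+15 hours and 59 minutes → arrive 3:19 AM UTC on Jun 27.
Flight 2 lands earlier by 4 hours 31 minutes.

the second, by 4 hours 31 minutes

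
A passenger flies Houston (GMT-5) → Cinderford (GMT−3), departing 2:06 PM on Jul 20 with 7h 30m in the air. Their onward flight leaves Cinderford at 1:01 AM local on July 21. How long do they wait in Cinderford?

Convert departure to UTC: 2:06 PM + 5:00 = 7:06 PM UTC on Jul 20.
Add 7 hours 30 minutes flight time → 2:36 AM UTC (Jul 21).
Cinderford is UTC−3:00, so local arrival = 2:36 AM − 3:00 = 11:36 PM on Jul 20.
Layover = 1:01 AM − 11:36 PM (+1 day) = 1 hour 25 minutes.

1 hour 25 minutes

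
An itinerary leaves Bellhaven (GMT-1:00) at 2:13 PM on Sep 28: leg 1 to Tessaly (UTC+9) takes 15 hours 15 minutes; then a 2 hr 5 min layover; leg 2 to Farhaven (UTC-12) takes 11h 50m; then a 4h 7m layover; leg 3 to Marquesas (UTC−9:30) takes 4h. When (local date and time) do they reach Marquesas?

Convert departure to UTC: 2:13 PM + 1:00 = 3:13 PM UTC on Sep 28.
Add 15 hours and 15 minutes leg 1 → 6:28 AM UTC (Sep 29).
Add 2 hours and 5 minutes layover in Tessaly → 8:33 AM UTC.
Add 11 hours and 50 minutes leg 2 → 8:23 PM UTC.
Add 4 hours 7 minutes layover in Farhaven → 12:30 AM UTC (Sep 30).
Add 4 hours leg 3 → 4:30 AM UTC.
Marquesas is UTC−9:30, so local arrival = 4:30 AM − 9:30 = 7:00 PM on Sep 29.

7:00 PM on September 29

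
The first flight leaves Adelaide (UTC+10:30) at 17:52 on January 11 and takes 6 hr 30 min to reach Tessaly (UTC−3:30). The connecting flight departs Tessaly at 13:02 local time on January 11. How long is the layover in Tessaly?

2 hours 40 minutes

Convert departure to UTC: 17:52 − 10:30 = 07:22 UTC on Jan 11.
Add 6 hours and 30 minutes flight time → 13:52 UTC.
Tessaly is UTC−3:30, so local arrival = 13:52 − 3:30 = 10:22 on Jan 11.
Layover = 13:02 − 10:22 = 2 hours 40 minutes.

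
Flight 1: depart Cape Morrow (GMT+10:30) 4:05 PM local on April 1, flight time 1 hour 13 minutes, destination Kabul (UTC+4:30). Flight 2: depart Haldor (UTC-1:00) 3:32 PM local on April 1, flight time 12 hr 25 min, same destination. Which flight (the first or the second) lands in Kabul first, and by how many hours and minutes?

the first, by 22 hours 9 minutes

Flight 1 in UTC: 4:05 PM − 10:30 = 5:35 AM on Apr 1.
+1 hour 13 minutes → arrive 6:48 AM UTC on Apr 1.
Flight 2 in UTC: 3:32 PM + 1:00 = 4:32 PM on Apr 1.
+12 hours and 25 minutes → arrive 4:57 AM UTC on Apr 2.
Flight 1 lands earlier by 22 hours 9 minutes.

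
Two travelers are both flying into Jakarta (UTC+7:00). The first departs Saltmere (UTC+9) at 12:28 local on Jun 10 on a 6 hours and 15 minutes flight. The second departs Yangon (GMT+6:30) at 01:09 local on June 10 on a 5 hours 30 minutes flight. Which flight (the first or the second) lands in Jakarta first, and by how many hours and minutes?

the second, by 9 hours 34 minutes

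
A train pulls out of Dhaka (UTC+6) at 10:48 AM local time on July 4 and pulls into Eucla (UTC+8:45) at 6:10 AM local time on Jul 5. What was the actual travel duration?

Departure in UTC: 10:48 AM − 6:00 = 4:48 AM on Jul 4.
Arrival in UTC: 6:10 AM − 8:45 = 9:25 PM on Jul 4.
Elapsed = 9:25 PM − 4:48 AM = 16 hours 37 minutes.

16 hours 37 minutes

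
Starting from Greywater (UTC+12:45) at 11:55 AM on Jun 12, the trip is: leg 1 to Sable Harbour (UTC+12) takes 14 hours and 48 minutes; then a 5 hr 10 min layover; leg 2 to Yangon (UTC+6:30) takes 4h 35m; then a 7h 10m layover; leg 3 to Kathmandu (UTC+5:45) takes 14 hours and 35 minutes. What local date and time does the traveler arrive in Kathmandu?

3:13 AM on Jun 14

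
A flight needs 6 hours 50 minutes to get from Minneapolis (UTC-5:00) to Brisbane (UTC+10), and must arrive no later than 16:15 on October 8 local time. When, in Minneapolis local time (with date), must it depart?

18:25 on October 7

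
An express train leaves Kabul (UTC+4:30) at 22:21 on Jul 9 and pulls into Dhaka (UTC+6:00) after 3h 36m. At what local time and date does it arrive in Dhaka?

03:27 on Jul 10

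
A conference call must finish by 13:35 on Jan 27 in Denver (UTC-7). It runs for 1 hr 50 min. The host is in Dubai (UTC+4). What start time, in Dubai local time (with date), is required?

22:45 on Jan 27

Target end time in UTC: 13:35 + 7:00 = 20:35 on Jan 27.
Subtract 1 hour and 50 minutes → start 18:45 UTC on Jan 27.
Dubai is UTC+4:00: 18:45 + 4:00 = 22:45 on Jan 27.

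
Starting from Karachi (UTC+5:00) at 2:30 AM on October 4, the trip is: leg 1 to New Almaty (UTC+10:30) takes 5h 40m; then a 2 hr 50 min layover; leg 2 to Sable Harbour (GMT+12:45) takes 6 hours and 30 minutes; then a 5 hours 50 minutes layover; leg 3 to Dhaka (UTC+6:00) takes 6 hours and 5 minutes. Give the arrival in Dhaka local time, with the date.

Convert departure to UTC: 2:30 AM − 5:00 = 9:30 PM UTC on Oct 3.
Add 5 hours and 40 minutes leg 1 → 3:10 AM UTC (Oct 4).
Add 2 hours 50 minutes layover in New Almaty → 6:00 AM UTC.
Add 6 hours and 30 minutes leg 2 → 12:30 PM UTC.
Add 5 hours and 50 minutes layover in Sable Harbour → 6:20 PM UTC.
Add 6 hours and 5 minutes leg 3 → 12:25 AM UTC (Oct 5).
Dhaka is UTC+6:00, so local arrival = 12:25 AM + 6:00 = 6:25 AM on Oct 5.

6:25 AM on Oct 5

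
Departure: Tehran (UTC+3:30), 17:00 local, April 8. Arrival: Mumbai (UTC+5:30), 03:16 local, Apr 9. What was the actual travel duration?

Departure in UTC: 17:00 − 3:30 = 13:30 on Apr 8.
Arrival in UTC: 03:16 − 5:30 = 21:46 on Apr 8.
Elapsed = 21:46 − 13:30 = 8 hours 16 minutes.

8 hours 16 minutes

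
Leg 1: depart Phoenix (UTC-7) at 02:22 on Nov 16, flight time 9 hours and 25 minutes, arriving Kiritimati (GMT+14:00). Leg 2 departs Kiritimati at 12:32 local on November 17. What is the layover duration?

Convert departure to UTC: 02:22 + 7:00 = 09:22 UTC on Nov 16.
Add 9 hours and 25 minutes flight time → 18:47 UTC.
Kiritimati is UTC+14:00, so local arrival = 18:47 + 14:00 = 08:47 on Nov 17.
Layover = 12:32 − 08:47 = 3 hours 45 minutes.

3 hours 45 minutes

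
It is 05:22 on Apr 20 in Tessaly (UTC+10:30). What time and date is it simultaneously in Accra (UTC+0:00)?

In UTC: 05:22 − 10:30 = 18:52 on Apr 19.
Accra is UTC+0, so it is 18:52 on Apr 19.

18:52 on Apr 19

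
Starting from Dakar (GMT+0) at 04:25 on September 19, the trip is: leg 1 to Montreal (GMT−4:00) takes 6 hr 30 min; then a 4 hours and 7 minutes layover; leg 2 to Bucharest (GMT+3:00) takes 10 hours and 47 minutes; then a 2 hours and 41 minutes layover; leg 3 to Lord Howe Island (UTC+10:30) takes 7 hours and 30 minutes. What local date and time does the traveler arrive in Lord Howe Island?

22:30 on September 20

Dakar is at UTC+0, so departure is already 04:25 UTC on Sep 19.
Add 6 hours and 30 minutes leg 1 → 10:55 UTC.
Add 4 hours 7 minutes layover in Montreal → 15:02 UTC.
Add 10 hours and 47 minutes leg 2 → 01:49 UTC (Sep 20).
Add 2 hours 41 minutes layover in Bucharest → 04:30 UTC.
Add 7 hours and 30 minutes leg 3 → 12:00 UTC.
Lord Howe Island is UTC+10:30, so local arrival = 12:00 + 10:30 = 22:30 on Sep 20.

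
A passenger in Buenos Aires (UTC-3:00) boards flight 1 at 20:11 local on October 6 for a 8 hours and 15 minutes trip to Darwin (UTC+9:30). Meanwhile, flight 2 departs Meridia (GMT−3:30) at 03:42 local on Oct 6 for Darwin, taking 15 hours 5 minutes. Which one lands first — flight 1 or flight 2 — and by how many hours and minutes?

Flight 1 in UTC: 20:11 + 3:00 = 23:11 on Oct 6.
+8 hours 15 minutes → arrive 07:26 UTC on Oct 7.
Flight 2 in UTC: 03:42 + 3:30 = 07:12 on Oct 6.
+15 hours and 5 minutes → arrive 22:17 UTC on Oct 6.
Flight 2 lands earlier by 9 hours 9 minutes.

the second, by 9 hours 9 minutes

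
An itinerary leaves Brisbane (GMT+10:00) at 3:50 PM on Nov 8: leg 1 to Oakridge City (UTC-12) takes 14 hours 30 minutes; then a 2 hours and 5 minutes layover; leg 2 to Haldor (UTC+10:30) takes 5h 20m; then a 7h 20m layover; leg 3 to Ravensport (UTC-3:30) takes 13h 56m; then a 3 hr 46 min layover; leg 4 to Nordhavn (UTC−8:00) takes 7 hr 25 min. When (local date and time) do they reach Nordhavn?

Convert departure to UTC: 3:50 PM − 10:00 = 5:50 AM UTC on Nov 8.
Add 14 hours 30 minutes leg 1 → 8:20 PM UTC.
Add 2 hours and 5 minutes layover in Oakridge City → 10:25 PM UTC.
Add 5 hours and 20 minutes leg 2 → 3:45 AM UTC (Nov 9).
Add 7 hours 20 minutes layover in Haldor → 11:05 AM UTC.
Add 13 hours and 56 minutes leg 3 → 1:01 AM UTC (Nov 10).
Add 3 hours 46 minutes layover in Ravensport → 4:47 AM UTC.
Add 7 hours 25 minutes leg 4 → 12:12 PM UTC.
Nordhavn is UTC−8:00, so local arrival = 12:12 PM − 8:00 = 4:12 AM on Nov 10.

4:12 AM on November 10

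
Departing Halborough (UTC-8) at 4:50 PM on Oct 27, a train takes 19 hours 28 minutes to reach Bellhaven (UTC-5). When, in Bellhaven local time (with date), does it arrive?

Convert departure to UTC: 4:50 PM + 8:00 = 12:50 AM UTC on Oct 28.
Add 19 hours and 28 minutes travel time → 8:18 PM UTC.
Bellhaven is UTC−5:00, so local arrival = 8:18 PM − 5:00 = 3:18 PM on Oct 28.

3:18 PM on Oct 28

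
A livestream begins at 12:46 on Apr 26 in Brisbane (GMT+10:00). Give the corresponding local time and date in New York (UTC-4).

22:46 on April 25

New York is 14:00 behind Brisbane.
Shift by the zone difference: 12:46 − 14:00 = 22:46 on Apr 25 in New York.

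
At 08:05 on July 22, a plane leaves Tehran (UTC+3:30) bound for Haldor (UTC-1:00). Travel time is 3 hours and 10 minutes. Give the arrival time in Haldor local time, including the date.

Convert departure to UTC: 08:05 − 3:30 = 04:35 UTC on Jul 22.
Add 3 hours 10 minutes travel time → 07:45 UTC.
Haldor is UTC−1:00, so local arrival = 07:45 − 1:00 = 06:45 on Jul 22.

06:45 on July 22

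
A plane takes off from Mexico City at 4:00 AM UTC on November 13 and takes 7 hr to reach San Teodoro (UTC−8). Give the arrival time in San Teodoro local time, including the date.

Departure is given in UTC: 4:00 AM on Nov 13.
Add 7 hours → 11:00 AM UTC.
San Teodoro is UTC−8:00: 11:00 AM − 8:00 = 3:00 AM on Nov 13.

3:00 AM on November 13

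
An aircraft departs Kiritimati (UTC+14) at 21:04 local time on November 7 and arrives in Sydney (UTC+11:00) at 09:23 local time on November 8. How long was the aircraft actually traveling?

Sydney is 3:00 behind Kiritimati.
Clock-face elapsed time (ignoring zones) is 12 hours 19 minutes.
Actual elapsed = 12 hours 19 minutes + 3:00 = 15 hours 19 minutes.

15 hours 19 minutes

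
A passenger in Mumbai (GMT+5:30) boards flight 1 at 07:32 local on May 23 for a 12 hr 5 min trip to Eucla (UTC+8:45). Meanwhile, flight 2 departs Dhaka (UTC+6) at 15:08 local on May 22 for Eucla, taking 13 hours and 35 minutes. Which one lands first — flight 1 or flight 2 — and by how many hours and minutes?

the second, by 15 hours 24 minutes

Flight 1 in UTC: 07:32 − 5:30 = 02:02 on May 23.
+12 hours and 5 minutes → arrive 14:07 UTC on May 23.
Flight 2 in UTC: 15:08 − 6:00 = 09:08 on May 22.
+13 hours 35 minutes → arrive 22:43 UTC on May 22.
Flight 2 lands earlier by 15 hours 24 minutes.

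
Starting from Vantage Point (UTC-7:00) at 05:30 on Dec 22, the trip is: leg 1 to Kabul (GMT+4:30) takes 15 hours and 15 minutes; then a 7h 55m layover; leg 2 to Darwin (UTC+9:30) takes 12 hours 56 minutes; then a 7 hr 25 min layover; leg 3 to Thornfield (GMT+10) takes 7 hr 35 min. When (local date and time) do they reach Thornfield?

01:36 on December 25

Convert departure to UTC: 05:30 + 7:00 = 12:30 UTC on Dec 22.
Add 15 hours and 15 minutes leg 1 → 03:45 UTC (Dec 23).
Add 7 hours and 55 minutes layover in Kabul → 11:40 UTC.
Add 12 hours 56 minutes leg 2 → 00:36 UTC (Dec 24).
Add 7 hours and 25 minutes layover in Darwin → 08:01 UTC.
Add 7 hours and 35 minutes leg 3 → 15:36 UTC.
Thornfield is UTC+10:00, so local arrival = 15:36 + 10:00 = 01:36 on Dec 25.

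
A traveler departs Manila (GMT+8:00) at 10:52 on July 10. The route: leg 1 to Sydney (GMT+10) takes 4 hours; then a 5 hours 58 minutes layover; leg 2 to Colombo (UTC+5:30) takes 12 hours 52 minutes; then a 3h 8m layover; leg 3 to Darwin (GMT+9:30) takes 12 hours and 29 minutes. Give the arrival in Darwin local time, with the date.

Convert departure to UTC: 10:52 − 8:00 = 02:52 UTC on Jul 10.
Add 4 hours leg 1 → 06:52 UTC.
Add 5 hours and 58 minutes layover in Sydney → 12:50 UTC.
Add 12 hours and 52 minutes leg 2 → 01:42 UTC (Jul 11).
Add 3 hours 8 minutes layover in Colombo → 04:50 UTC.
Add 12 hours 29 minutes leg 3 → 17:19 UTC.
Darwin is UTC+9:30, so local arrival = 17:19 + 9:30 = 02:49 on Jul 12.

02:49 on July 12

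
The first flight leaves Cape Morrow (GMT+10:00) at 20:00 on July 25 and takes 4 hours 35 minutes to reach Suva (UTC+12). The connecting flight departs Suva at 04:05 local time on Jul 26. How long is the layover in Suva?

1 hour 30 minutes

Convert departure to UTC: 20:00 − 10:00 = 10:00 UTC on Jul 25.
Add 4 hours 35 minutes flight time → 14:35 UTC.
Suva is UTC+12:00, so local arrival = 14:35 + 12:00 = 02:35 on Jul 26.
Layover = 04:05 − 02:35 = 1 hour 30 minutes.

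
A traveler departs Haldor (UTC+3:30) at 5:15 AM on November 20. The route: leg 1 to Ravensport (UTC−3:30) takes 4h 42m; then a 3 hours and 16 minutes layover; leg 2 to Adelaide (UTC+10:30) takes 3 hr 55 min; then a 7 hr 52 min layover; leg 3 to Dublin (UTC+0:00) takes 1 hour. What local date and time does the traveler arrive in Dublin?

Convert departure to UTC: 5:15 AM − 3:30 = 1:45 AM UTC on Nov 20.
Add 4 hours 42 minutes leg 1 → 6:27 AM UTC.
Add 3 hours 16 minutes layover in Ravensport → 9:43 AM UTC.
Add 3 hours and 55 minutes leg 2 → 1:38 PM UTC.
Add 7 hours 52 minutes layover in Adelaide → 9:30 PM UTC.
Add 1 hour leg 3 → 10:30 PM UTC.
Dublin is UTC+0, so local arrival is the same: 10:30 PM on Nov 20.

10:30 PM on Nov 20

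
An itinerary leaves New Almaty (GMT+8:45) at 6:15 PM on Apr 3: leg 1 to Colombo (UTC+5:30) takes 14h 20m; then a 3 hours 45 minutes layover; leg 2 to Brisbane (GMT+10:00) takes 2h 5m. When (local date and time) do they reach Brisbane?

Convert departure to UTC: 6:15 PM − 8:45 = 9:30 AM UTC on Apr 3.
Add 14 hours 20 minutes leg 1 → 11:50 PM UTC.
Add 3 hours and 45 minutes layover in Colombo → 3:35 AM UTC (Apr 4).
Add 2 hours 5 minutes leg 2 → 5:40 AM UTC.
Brisbane is UTC+10:00, so local arrival = 5:40 AM + 10:00 = 3:40 PM on Apr 4.

3:40 PM on April 4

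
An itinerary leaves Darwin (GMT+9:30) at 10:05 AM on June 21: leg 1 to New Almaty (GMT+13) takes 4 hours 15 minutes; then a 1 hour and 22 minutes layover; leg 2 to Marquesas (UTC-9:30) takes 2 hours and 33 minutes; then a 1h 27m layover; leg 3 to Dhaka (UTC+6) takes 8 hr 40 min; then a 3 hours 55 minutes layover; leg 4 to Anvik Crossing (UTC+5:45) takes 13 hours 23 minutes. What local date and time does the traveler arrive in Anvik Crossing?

5:55 PM on June 22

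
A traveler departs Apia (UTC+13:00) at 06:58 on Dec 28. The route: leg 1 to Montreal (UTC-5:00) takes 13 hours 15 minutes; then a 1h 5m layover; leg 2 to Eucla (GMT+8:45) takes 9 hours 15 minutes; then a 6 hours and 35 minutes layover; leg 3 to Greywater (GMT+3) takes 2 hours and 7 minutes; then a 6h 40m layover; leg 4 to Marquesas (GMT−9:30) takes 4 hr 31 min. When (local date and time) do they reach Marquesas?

03:56 on December 29

Convert departure to UTC: 06:58 − 13:00 = 17:58 UTC on Dec 27.
Add 13 hours 15 minutes leg 1 → 07:13 UTC (Dec 28).
Add 1 hour and 5 minutes layover in Montreal → 08:18 UTC.
Add 9 hours 15 minutes leg 2 → 17:33 UTC.
Add 6 hours and 35 minutes layover in Eucla → 00:08 UTC (Dec 29).
Add 2 hours and 7 minutes leg 3 → 02:15 UTC.
Add 6 hours 40 minutes layover in Greywater → 08:55 UTC.
Add 4 hours 31 minutes leg 4 → 13:26 UTC.
Marquesas is UTC−9:30, so local arrival = 13:26 − 9:30 = 03:56 on Dec 29.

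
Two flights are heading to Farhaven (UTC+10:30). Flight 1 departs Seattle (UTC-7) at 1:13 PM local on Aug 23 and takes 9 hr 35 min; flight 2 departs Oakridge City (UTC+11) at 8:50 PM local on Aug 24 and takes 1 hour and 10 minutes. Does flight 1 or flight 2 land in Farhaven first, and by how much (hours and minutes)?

Flight 1 in UTC: 1:13 PM + 7:00 = 8:13 PM on Aug 23.
+9 hours 35 minutes → arrive 5:48 AM UTC on Aug 24.
Flight 2 in UTC: 8:50 PM − 11:00 = 9:50 AM on Aug 24.
+1 hour 10 minutes → arrive 11:00 AM UTC on Aug 24.
Flight 1 lands earlier by 5 hours 12 minutes.

the first, by 5 hours 12 minutes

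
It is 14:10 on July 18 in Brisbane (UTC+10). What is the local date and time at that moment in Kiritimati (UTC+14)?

18:10 on Jul 18

Kiritimati is 4:00 ahead of Brisbane.
Shift by the zone difference: 14:10 + 4:00 = 18:10 on Jul 18 in Kiritimati.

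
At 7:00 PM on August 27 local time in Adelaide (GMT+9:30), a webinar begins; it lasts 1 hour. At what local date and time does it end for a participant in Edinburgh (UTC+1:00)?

11:30 AM on Aug 27

Convert start to UTC: 7:00 PM − 9:30 = 9:30 AM UTC on Aug 27.
Add 1 hour duration → 10:30 AM UTC.
Edinburgh is UTC+1:00, so local end time = 10:30 AM + 1:00 = 11:30 AM on Aug 27.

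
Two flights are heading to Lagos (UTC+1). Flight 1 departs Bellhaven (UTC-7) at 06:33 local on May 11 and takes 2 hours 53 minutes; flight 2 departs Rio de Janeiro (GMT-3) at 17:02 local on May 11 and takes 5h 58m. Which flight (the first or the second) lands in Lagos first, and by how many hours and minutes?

Flight 1 in UTC: 06:33 + 7:00 = 13:33 on May 11.
+2 hours 53 minutes → arrive 16:26 UTC on May 11.
Flight 2 in UTC: 17:02 + 3:00 = 20:02 on May 11.
+5 hours and 58 minutes → arrive 02:00 UTC on May 12.
Flight 1 lands earlier by 9 hours 34 minutes.

the first, by 9 hours 34 minutes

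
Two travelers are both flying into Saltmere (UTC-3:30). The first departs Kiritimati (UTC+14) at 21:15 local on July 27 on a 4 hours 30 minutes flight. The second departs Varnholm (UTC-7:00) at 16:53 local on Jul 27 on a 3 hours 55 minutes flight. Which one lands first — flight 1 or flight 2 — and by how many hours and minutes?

the first, by 16 hours 3 minutes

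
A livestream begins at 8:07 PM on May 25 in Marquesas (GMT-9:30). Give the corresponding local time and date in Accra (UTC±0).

Accra is 9:30 ahead of Marquesas.
Shift by the zone difference: 8:07 PM + 9:30 = 5:37 AM on May 26 in Accra.

5:37 AM on May 26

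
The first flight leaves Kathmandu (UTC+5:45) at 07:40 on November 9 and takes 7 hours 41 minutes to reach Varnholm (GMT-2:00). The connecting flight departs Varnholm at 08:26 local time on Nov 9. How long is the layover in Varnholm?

50 minutes

Convert departure to UTC: 07:40 − 5:45 = 01:55 UTC on Nov 9.
Add 7 hours 41 minutes flight time → 09:36 UTC.
Varnholm is UTC−2:00, so local arrival = 09:36 − 2:00 = 07:36 on Nov 9.
Layover = 08:26 − 07:36 = 50 minutes.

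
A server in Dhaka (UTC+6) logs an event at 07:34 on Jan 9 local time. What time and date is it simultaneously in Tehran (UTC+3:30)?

Tehran is 2:30 behind Dhaka.
Shift by the zone difference: 07:34 − 2:30 = 05:04 on Jan 9 in Tehran.

05:04 on January 9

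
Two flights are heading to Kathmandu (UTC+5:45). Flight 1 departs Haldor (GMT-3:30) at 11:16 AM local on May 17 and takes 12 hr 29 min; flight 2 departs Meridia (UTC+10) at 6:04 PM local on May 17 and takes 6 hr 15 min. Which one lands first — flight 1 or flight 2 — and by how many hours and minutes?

Flight 1 in UTC: 11:16 AM + 3:30 = 2:46 PM on May 17.
+12 hours and 29 minutes → arrive 3:15 AM UTC on May 18.
Flight 2 in UTC: 6:04 PM − 10:00 = 8:04 AM on May 17.
+6 hours 15 minutes → arrive 2:19 PM UTC on May 17.
Flight 2 lands earlier by 12 hours 56 minutes.

the second, by 12 hours 56 minutes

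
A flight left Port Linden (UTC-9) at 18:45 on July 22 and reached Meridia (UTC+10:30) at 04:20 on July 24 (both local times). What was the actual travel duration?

Departure in UTC: 18:45 + 9:00 = 03:45 on Jul 23.
Arrival in UTC: 04:20 − 10:30 = 17:50 on Jul 23.
Elapsed = 17:50 − 03:45 = 14 hours 5 minutes.

14 hours 5 minutes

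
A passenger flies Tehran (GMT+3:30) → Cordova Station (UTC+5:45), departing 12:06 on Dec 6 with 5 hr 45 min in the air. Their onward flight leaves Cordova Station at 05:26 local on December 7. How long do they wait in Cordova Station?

9 hours 20 minutes

Convert departure to UTC: 12:06 − 3:30 = 08:36 UTC on Dec 6.
Add 5 hours and 45 minutes flight time → 14:21 UTC.
Cordova Station is UTC+5:45, so local arrival = 14:21 + 5:45 = 20:06 on Dec 6.
Layover = 05:26 − 20:06 (+1 day) = 9 hours 20 minutes.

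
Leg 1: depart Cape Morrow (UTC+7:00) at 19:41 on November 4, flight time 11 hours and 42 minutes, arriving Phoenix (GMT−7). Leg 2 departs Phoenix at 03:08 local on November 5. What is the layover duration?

Convert departure to UTC: 19:41 − 7:00 = 12:41 UTC on Nov 4.
Add 11 hours 42 minutes flight time → 00:23 UTC (Nov 5).
Phoenix is UTC−7:00, so local arrival = 00:23 − 7:00 = 17:23 on Nov 4.
Layover = 03:08 − 17:23 (+1 day) = 9 hours 45 minutes.

9 hours 45 minutes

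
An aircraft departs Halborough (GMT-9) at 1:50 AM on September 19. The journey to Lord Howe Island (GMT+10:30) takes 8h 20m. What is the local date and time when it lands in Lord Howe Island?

Lord Howe Island is 19:30 ahead of Halborough.
After 8 hours and 20 minutes it is 10:10 AM in Halborough.
Shift by the zone difference: 10:10 AM + 19:30 = 5:40 AM on Sep 20 in Lord Howe Island.

5:40 AM on Sep 20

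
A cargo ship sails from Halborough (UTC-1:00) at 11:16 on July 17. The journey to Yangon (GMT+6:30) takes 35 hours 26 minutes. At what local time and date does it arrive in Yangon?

06:12 on July 19

Yangon is 7:30 ahead of Halborough.
After 35 hours 26 minutes it is 22:42 (Jul 18) in Halborough.
Shift by the zone difference: 22:42 + 7:30 = 06:12 on Jul 19 in Yangon.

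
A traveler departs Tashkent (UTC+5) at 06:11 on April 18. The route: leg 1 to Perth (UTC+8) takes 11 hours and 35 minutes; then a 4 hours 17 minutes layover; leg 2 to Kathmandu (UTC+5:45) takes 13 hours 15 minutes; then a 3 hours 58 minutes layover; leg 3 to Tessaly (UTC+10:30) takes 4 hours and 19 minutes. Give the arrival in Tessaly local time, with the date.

Convert departure to UTC: 06:11 − 5:00 = 01:11 UTC on Apr 18.
Add 11 hours and 35 minutes leg 1 → 12:46 UTC.
Add 4 hours and 17 minutes layover in Perth → 17:03 UTC.
Add 13 hours 15 minutes leg 2 → 06:18 UTC (Apr 19).
Add 3 hours 58 minutes layover in Kathmandu → 10:16 UTC.
Add 4 hours 19 minutes leg 3 → 14:35 UTC.
Tessaly is UTC+10:30, so local arrival = 14:35 + 10:30 = 01:05 on Apr 20.

01:05 on April 20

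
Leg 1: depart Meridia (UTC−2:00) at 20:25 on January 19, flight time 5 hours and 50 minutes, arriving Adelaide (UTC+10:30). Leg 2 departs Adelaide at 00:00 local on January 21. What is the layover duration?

Convert departure to UTC: 20:25 + 2:00 = 22:25 UTC on Jan 19.
Add 5 hours 50 minutes flight time → 04:15 UTC (Jan 20).
Adelaide is UTC+10:30, so local arrival = 04:15 + 10:30 = 14:45 on Jan 20.
Layover = 00:00 − 14:45 (+1 day) = 9 hours 15 minutes.

9 hours 15 minutes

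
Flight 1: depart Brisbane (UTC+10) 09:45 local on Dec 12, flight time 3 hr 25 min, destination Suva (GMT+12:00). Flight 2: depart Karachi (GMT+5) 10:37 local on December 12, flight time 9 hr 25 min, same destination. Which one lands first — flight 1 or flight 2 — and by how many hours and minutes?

the first, by 11 hours 52 minutes

Flight 1 in UTC: 09:45 − 10:00 = 23:45 on Dec 11.
+3 hours and 25 minutes → arrive 03:10 UTC on Dec 12.
Flight 2 in UTC: 10:37 − 5:00 = 05:37 on Dec 12.
+9 hours 25 minutes → arrive 15:02 UTC on Dec 12.
Flight 1 lands earlier by 11 hours 52 minutes.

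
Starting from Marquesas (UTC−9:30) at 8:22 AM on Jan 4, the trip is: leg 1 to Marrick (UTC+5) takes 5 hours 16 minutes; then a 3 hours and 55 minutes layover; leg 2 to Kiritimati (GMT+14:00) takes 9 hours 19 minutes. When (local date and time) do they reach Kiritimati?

Convert departure to UTC: 8:22 AM + 9:30 = 5:52 PM UTC on Jan 4.
Add 5 hours 16 minutes leg 1 → 11:08 PM UTC.
Add 3 hours 55 minutes layover in Marrick → 3:03 AM UTC (Jan 5).
Add 9 hours and 19 minutes leg 2 → 12:22 PM UTC.
Kiritimati is UTC+14:00, so local arrival = 12:22 PM + 14:00 = 2:22 AM on Jan 6.

2:22 AM on Jan 6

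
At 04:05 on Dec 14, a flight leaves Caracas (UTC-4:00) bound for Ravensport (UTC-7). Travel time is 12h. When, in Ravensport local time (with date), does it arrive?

Convert departure to UTC: 04:05 + 4:00 = 08:05 UTC on Dec 14.
Add 12 hours travel time → 20:05 UTC.
Ravensport is UTC−7:00, so local arrival = 20:05 − 7:00 = 13:05 on Dec 14.

13:05 on December 14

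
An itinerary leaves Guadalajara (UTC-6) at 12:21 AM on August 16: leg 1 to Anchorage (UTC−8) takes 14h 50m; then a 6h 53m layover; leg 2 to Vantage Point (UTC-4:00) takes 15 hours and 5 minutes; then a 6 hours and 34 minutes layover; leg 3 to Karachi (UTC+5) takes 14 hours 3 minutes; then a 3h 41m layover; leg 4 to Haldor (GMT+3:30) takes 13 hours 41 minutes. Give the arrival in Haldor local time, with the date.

12:38 PM on August 19

Convert departure to UTC: 12:21 AM + 6:00 = 6:21 AM UTC on Aug 16.
Add 14 hours 50 minutes leg 1 → 9:11 PM UTC.
Add 6 hours 53 minutes layover in Anchorage → 4:04 AM UTC (Aug 17).
Add 15 hours 5 minutes leg 2 → 7:09 PM UTC.
Add 6 hours and 34 minutes layover in Vantage Point → 1:43 AM UTC (Aug 18).
Add 14 hours and 3 minutes leg 3 → 3:46 PM UTC.
Add 3 hours 41 minutes layover in Karachi → 7:27 PM UTC.
Add 13 hours 41 minutes leg 4 → 9:08 AM UTC (Aug 19).
Haldor is UTC+3:30, so local arrival = 9:08 AM + 3:30 = 12:38 PM on Aug 19.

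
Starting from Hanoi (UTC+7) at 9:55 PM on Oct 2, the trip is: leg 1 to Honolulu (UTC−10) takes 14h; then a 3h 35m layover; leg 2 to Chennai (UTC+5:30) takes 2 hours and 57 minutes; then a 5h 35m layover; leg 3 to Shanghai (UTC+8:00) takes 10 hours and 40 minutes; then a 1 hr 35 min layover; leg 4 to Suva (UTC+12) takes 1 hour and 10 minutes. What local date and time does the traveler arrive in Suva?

6:27 PM on Oct 4

Convert departure to UTC: 9:55 PM − 7:00 = 2:55 PM UTC on Oct 2.
Add 14 hours leg 1 → 4:55 AM UTC (Oct 3).
Add 3 hours 35 minutes layover in Honolulu → 8:30 AM UTC.
Add 2 hours and 57 minutes leg 2 → 11:27 AM UTC.
Add 5 hours and 35 minutes layover in Chennai → 5:02 PM UTC.
Add 10 hours 40 minutes leg 3 → 3:42 AM UTC (Oct 4).
Add 1 hour 35 minutes layover in Shanghai → 5:17 AM UTC.
Add 1 hour 10 minutes leg 4 → 6:27 AM UTC.
Suva is UTC+12:00, so local arrival = 6:27 AM + 12:00 = 6:27 PM on Oct 4.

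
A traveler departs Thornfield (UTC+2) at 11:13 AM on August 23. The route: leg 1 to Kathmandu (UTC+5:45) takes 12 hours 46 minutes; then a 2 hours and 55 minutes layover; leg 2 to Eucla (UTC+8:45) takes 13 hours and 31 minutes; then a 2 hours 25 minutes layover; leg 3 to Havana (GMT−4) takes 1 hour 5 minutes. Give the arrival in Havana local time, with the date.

1:55 PM on Aug 24

Convert departure to UTC: 11:13 AM − 2:00 = 9:13 AM UTC on Aug 23.
Add 12 hours 46 minutes leg 1 → 9:59 PM UTC.
Add 2 hours and 55 minutes layover in Kathmandu → 12:54 AM UTC (Aug 24).
Add 13 hours and 31 minutes leg 2 → 2:25 PM UTC.
Add 2 hours and 25 minutes layover in Eucla → 4:50 PM UTC.
Add 1 hour and 5 minutes leg 3 → 5:55 PM UTC.
Havana is UTC−4:00, so local arrival = 5:55 PM − 4:00 = 1:55 PM on Aug 24.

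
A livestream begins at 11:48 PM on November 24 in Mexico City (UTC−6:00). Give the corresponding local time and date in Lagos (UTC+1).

6:48 AM on November 25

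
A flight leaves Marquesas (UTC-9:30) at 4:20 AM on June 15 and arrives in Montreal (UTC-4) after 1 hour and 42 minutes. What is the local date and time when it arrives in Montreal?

Montreal is 5:30 ahead of Marquesas.
After 1 hour and 42 minutes it is 6:02 AM in Marquesas.
Shift by the zone difference: 6:02 AM + 5:30 = 11:32 AM on Jun 15 in Montreal.

11:32 AM on June 15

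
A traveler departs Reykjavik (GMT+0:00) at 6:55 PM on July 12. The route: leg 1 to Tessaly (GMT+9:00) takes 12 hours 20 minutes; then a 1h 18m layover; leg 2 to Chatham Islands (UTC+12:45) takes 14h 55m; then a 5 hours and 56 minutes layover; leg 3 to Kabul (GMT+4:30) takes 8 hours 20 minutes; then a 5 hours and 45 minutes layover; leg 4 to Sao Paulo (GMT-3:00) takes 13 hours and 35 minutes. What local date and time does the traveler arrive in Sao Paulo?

6:04 AM on July 15

Reykjavik is at UTC+0, so departure is already 6:55 PM UTC on Jul 12.
Add 12 hours 20 minutes leg 1 → 7:15 AM UTC (Jul 13).
Add 1 hour 18 minutes layover in Tessaly → 8:33 AM UTC.
Add 14 hours and 55 minutes leg 2 → 11:28 PM UTC.
Add 5 hours and 56 minutes layover in Chatham Islands → 5:24 AM UTC (Jul 14).
Add 8 hours and 20 minutes leg 3 → 1:44 PM UTC.
Add 5 hours and 45 minutes layover in Kabul → 7:29 PM UTC.
Add 13 hours and 35 minutes leg 4 → 9:04 AM UTC (Jul 15).
Sao Paulo is UTC−3:00, so local arrival = 9:04 AM − 3:00 = 6:04 AM on Jul 15.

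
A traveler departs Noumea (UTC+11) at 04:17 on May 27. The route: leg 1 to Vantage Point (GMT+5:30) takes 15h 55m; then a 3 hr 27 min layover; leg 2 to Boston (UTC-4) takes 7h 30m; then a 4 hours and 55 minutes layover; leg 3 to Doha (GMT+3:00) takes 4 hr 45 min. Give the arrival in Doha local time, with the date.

08:49 on May 28

Convert departure to UTC: 04:17 − 11:00 = 17:17 UTC on May 26.
Add 15 hours and 55 minutes leg 1 → 09:12 UTC (May 27).
Add 3 hours 27 minutes layover in Vantage Point → 12:39 UTC.
Add 7 hours and 30 minutes leg 2 → 20:09 UTC.
Add 4 hours and 55 minutes layover in Boston → 01:04 UTC (May 28).
Add 4 hours 45 minutes leg 3 → 05:49 UTC.
Doha is UTC+3:00, so local arrival = 05:49 + 3:00 = 08:49 on May 28.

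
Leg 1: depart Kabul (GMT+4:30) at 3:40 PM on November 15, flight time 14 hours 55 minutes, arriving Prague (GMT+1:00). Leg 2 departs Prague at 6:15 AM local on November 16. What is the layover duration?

3 hours 10 minutes

Convert departure to UTC: 3:40 PM − 4:30 = 11:10 AM UTC on Nov 15.
Add 14 hours and 55 minutes flight time → 2:05 AM UTC (Nov 16).
Prague is UTC+1:00, so local arrival = 2:05 AM + 1:00 = 3:05 AM on Nov 16.
Layover = 6:15 AM − 3:05 AM = 3 hours 10 minutes.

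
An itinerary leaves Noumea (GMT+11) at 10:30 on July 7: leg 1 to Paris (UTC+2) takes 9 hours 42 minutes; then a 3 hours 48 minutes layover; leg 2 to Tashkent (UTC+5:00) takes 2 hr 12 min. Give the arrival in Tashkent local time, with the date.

20:12 on July 7

Convert departure to UTC: 10:30 − 11:00 = 23:30 UTC on Jul 6.
Add 9 hours 42 minutes leg 1 → 09:12 UTC (Jul 7).
Add 3 hours and 48 minutes layover in Paris → 13:00 UTC.
Add 2 hours and 12 minutes leg 2 → 15:12 UTC.
Tashkent is UTC+5:00, so local arrival = 15:12 + 5:00 = 20:12 on Jul 7.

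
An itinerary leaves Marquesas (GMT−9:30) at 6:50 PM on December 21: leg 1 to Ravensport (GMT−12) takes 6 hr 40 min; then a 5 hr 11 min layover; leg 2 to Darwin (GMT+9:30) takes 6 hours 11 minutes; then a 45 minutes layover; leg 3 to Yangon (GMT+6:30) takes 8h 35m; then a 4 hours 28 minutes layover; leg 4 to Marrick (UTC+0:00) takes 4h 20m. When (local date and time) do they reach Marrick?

4:30 PM on December 23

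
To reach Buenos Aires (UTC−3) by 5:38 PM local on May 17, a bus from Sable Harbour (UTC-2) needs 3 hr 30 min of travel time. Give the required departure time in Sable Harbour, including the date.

Target arrival in UTC: 5:38 PM + 3:00 = 8:38 PM on May 17.
Subtract 3 hours and 30 minutes → departure 5:08 PM UTC on May 17.
Sable Harbour is UTC−2:00: 5:08 PM − 2:00 = 3:08 PM on May 17.

3:08 PM on May 17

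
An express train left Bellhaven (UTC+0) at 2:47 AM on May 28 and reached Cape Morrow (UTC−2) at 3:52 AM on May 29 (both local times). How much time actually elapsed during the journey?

27 hours 5 minutes

Cape Morrow is 2:00 behind Bellhaven.
Clock-face elapsed time (ignoring zones) is 25 hours 5 minutes.
Actual elapsed = 25 hours 5 minutes + 2:00 = 27 hours 5 minutes.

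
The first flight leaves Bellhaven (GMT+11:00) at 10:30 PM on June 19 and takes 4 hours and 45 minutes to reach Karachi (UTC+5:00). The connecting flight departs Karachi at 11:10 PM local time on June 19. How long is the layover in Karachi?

1 hour 55 minutes

Convert departure to UTC: 10:30 PM − 11:00 = 11:30 AM UTC on Jun 19.
Add 4 hours 45 minutes flight time → 4:15 PM UTC.
Karachi is UTC+5:00, so local arrival = 4:15 PM + 5:00 = 9:15 PM on Jun 19.
Layover = 11:10 PM − 9:15 PM = 1 hour 55 minutes.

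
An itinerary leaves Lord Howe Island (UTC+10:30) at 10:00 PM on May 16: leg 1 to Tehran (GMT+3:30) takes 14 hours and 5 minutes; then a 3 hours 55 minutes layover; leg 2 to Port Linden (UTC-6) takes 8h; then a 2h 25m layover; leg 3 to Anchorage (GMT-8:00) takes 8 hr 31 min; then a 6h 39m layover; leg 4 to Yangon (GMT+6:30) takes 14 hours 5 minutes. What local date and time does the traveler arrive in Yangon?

3:40 AM on May 19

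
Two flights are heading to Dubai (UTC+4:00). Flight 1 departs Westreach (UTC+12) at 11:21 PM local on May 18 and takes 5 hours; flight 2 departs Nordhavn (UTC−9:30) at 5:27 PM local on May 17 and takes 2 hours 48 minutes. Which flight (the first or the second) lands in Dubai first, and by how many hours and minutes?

Flight 1 in UTC: 11:21 PM − 12:00 = 11:21 AM on May 18.
+5 hours → arrive 4:21 PM UTC on May 18.
Flight 2 in UTC: 5:27 PM + 9:30 = 2:57 AM on May 18.
+2 hours 48 minutes → arrive 5:45 AM UTC on May 18.
Flight 2 lands earlier by 10 hours 36 minutes.

the second, by 10 hours 36 minutes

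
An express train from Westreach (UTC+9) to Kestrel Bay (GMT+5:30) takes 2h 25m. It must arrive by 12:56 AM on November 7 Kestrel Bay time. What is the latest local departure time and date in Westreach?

Target arrival in UTC: 12:56 AM − 5:30 = 7:26 PM on Nov 6.
Subtract 2 hours 25 minutes → departure 5:01 PM UTC on Nov 6.
Westreach is UTC+9:00: 5:01 PM + 9:00 = 2:01 AM on Nov 7.

2:01 AM on November 7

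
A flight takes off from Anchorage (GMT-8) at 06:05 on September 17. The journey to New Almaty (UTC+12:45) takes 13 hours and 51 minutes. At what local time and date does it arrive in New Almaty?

New Almaty is 20:45 ahead of Anchorage.
After 13 hours and 51 minutes it is 19:56 in Anchorage.
Shift by the zone difference: 19:56 + 20:45 = 16:41 on Sep 18 in New Almaty.

16:41 on September 18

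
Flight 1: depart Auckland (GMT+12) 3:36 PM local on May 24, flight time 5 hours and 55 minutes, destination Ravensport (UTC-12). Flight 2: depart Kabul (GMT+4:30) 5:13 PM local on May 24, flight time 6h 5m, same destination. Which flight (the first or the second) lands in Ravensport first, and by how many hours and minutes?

the first, by 9 hours 17 minutes

Flight 1 in UTC: 3:36 PM − 12:00 = 3:36 AM on May 24.
+5 hours 55 minutes → arrive 9:31 AM UTC on May 24.
Flight 2 in UTC: 5:13 PM − 4:30 = 12:43 PM on May 24.
+6 hours and 5 minutes → arrive 6:48 PM UTC on May 24.
Flight 1 lands earlier by 9 hours 17 minutes.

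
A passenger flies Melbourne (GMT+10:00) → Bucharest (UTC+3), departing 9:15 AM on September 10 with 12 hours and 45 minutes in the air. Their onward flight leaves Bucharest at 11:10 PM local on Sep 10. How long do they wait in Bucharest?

8 hours 10 minutes

Convert departure to UTC: 9:15 AM − 10:00 = 11:15 PM UTC on Sep 9.
Add 12 hours 45 minutes flight time → 12:00 PM UTC (Sep 10).
Bucharest is UTC+3:00, so local arrival = 12:00 PM + 3:00 = 3:00 PM on Sep 10.
Layover = 11:10 PM − 3:00 PM = 8 hours 10 minutes.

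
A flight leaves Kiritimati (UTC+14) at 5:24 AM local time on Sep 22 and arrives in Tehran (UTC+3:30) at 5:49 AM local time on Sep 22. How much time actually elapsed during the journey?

Departure in UTC: 5:24 AM − 14:00 = 3:24 PM on Sep 21.
Arrival in UTC: 5:49 AM − 3:30 = 2:19 AM on Sep 22.
Elapsed = 2:19 AM − 3:24 PM (+1 day) = 10 hours 55 minutes.

10 hours 55 minutes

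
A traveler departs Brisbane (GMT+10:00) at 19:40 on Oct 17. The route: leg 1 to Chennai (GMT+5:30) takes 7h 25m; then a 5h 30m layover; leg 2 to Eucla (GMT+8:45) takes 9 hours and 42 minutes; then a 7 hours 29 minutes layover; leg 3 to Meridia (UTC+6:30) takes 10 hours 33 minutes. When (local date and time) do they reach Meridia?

Convert departure to UTC: 19:40 − 10:00 = 09:40 UTC on Oct 17.
Add 7 hours and 25 minutes leg 1 → 17:05 UTC.
Add 5 hours 30 minutes layover in Chennai → 22:35 UTC.
Add 9 hours 42 minutes leg 2 → 08:17 UTC (Oct 18).
Add 7 hours and 29 minutes layover in Eucla → 15:46 UTC.
Add 10 hours and 33 minutes leg 3 → 02:19 UTC (Oct 19).
Meridia is UTC+6:30, so local arrival = 02:19 + 6:30 = 08:49 on Oct 19.

08:49 on October 19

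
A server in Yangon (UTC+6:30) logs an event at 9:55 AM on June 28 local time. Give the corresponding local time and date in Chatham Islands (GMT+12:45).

In UTC: 9:55 AM − 6:30 = 3:25 AM on Jun 28.
Chatham Islands is UTC+12:45: 3:25 AM + 12:45 = 4:10 PM on Jun 28.

4:10 PM on June 28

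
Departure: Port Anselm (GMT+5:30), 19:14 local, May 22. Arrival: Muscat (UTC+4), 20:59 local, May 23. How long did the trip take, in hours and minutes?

Muscat is 1:30 behind Port Anselm.
Clock-face elapsed time (ignoring zones) is 25 hours 45 minutes.
Actual elapsed = 25 hours 45 minutes + 1:30 = 27 hours 15 minutes.

27 hours 15 minutes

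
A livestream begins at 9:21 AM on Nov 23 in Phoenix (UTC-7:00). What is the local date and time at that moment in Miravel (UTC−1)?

In UTC: 9:21 AM + 7:00 = 4:21 PM on Nov 23.
Miravel is UTC−1:00: 4:21 PM − 1:00 = 3:21 PM on Nov 23.

3:21 PM on Nov 23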